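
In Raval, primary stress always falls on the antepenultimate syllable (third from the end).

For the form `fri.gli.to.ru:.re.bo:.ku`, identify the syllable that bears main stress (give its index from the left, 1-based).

5

The word has 7 syllables; the antepenultimate syllable (third from the end) is syllable 5 (re).
Primary stress: syllable 5 → fri.gli.to.ru:.ˈre.bo:.ku.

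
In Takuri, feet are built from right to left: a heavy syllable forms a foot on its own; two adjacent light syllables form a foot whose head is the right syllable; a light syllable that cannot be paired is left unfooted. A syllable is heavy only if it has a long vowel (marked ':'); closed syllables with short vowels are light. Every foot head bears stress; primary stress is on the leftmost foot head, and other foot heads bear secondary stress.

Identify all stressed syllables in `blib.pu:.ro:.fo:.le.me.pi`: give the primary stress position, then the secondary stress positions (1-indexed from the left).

primary 2, secondary 3, 4, 7

Weights: 1 blib L, 2 pu: H, 3 ro: H, 4 fo: H, 5 le L, 6 me L, 7 pi L.
Parse right to left (heavy = foot alone; LL = one foot; stranded L unfooted): blib (ˈpu:) (ˈro:) (ˈfo:) le (me.ˈpi).
Foot heads: 2, 3, 4, 7.
Primary stress on the leftmost head = syllable 2.
Secondary stress on 3, 4, 7: blib.ˈpu:.ˌro:.ˌfo:.le.me.ˌpi.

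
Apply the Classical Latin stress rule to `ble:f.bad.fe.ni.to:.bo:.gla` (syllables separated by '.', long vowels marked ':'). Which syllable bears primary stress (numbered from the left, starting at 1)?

Classical Latin: stress the penult if heavy (long vowel or closed), else the antepenult.
Weights: 5 to: H, 6 bo: H, 7 gla L.
The penult (syllable 6, bo:) is heavy, so it takes stress.
Stress on syllable 6: ble:f.bad.fe.ni.to:.ˈbo:.gla.

6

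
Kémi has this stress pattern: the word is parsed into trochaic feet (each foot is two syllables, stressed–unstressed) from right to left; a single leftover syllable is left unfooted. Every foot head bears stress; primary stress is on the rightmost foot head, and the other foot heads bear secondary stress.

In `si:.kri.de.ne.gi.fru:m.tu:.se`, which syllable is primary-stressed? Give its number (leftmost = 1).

7

Parse right to left into trochaic (ˈσσ) feet: (ˈsi:.kri) (ˈde.ne) (ˈgi.fru:m) (ˈtu:.se).
Foot heads (stressed positions): 1, 3, 5, 7.
End Rule Rightmost: primary stress on the rightmost head = syllable 7.
Primary stress: syllable 7 → si:.kri.de.ne.gi.fru:m.ˈtu:.se.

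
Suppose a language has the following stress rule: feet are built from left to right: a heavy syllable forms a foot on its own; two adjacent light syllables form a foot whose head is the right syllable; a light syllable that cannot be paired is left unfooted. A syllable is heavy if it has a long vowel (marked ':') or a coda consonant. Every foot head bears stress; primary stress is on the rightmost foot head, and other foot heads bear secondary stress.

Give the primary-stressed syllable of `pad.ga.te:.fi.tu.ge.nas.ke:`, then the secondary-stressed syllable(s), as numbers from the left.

Weights: 1 pad H, 2 ga L, 3 te: H, 4 fi L, 5 tu L, 6 ge L, 7 nas H, 8 ke: H.
Parse left to right (heavy = foot alone; LL = one foot; stranded L unfooted): (ˈpad) ga (ˈte:) (fi.ˈtu) ge (ˈnas) (ˈke:).
Foot heads: 1, 3, 5, 7, 8.
Primary stress on the rightmost head = syllable 8.
Secondary stress on 1, 3, 5, 7: ˌpad.ga.ˌte:.fi.ˌtu.ge.ˌnas.ˈke:.

primary 8, secondary 1, 3, 5, 7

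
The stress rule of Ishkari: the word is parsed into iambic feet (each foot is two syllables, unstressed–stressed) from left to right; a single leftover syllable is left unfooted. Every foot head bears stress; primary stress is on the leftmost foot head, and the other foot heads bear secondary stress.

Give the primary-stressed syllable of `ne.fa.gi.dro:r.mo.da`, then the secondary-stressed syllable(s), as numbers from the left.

primary 2, secondary 4, 6

Parse left to right into iambic (σˈσ) feet: (ne.ˈfa) (gi.ˈdro:r) (mo.ˈda).
Foot heads (stressed positions): 2, 4, 6.
End Rule Leftmost: primary stress on the leftmost head = syllable 2.
Secondary stress on 4, 6: ne.ˈfa.gi.ˌdro:r.mo.ˌda.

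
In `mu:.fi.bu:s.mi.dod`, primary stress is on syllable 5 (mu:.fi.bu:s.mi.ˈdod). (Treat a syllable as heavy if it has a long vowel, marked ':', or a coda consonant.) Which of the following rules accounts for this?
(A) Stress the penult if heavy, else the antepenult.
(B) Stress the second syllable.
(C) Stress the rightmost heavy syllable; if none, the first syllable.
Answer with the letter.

C

Rule A → syllable 3 (observed: 5).
Rule B → syllable 2 (observed: 5).
Rule C → syllable 5 ✓.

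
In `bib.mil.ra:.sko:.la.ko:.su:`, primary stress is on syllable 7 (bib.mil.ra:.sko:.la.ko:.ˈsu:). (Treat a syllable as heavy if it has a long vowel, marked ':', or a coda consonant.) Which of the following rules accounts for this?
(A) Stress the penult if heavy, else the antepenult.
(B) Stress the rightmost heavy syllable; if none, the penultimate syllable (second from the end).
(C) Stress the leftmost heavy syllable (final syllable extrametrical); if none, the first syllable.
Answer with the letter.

Rule A → syllable 6 (observed: 7).
Rule B → syllable 7 ✓.
Rule C → syllable 1 (observed: 7).

B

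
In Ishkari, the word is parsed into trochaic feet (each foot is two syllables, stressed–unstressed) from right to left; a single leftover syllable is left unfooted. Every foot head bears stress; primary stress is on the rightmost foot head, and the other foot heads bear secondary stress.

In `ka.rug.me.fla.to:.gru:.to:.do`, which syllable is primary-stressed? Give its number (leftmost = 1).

Parse right to left into trochaic (ˈσσ) feet: (ˈka.rug) (ˈme.fla) (ˈto:.gru:) (ˈto:.do).
Foot heads (stressed positions): 1, 3, 5, 7.
End Rule Rightmost: primary stress on the rightmost head = syllable 7.
Primary stress: syllable 7 → ka.rug.me.fla.to:.gru:.ˈto:.do.

7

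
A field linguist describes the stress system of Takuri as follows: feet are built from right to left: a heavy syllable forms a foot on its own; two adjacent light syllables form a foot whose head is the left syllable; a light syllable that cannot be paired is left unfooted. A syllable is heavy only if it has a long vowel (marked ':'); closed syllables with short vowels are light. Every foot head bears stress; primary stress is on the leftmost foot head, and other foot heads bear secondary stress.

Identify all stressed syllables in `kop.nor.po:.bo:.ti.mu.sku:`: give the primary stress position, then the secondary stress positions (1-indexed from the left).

Weights: 1 kop L, 2 nor L, 3 po: H, 4 bo: H, 5 ti L, 6 mu L, 7 sku: H.
Parse right to left (heavy = foot alone; LL = one foot; stranded L unfooted): (ˈkop.nor) (ˈpo:) (ˈbo:) (ˈti.mu) (ˈsku:).
Foot heads: 1, 3, 4, 5, 7.
Primary stress on the leftmost head = syllable 1.
Secondary stress on 3, 4, 5, 7: ˈkop.nor.ˌpo:.ˌbo:.ˌti.mu.ˌsku:.

primary 1, secondary 3, 4, 5, 7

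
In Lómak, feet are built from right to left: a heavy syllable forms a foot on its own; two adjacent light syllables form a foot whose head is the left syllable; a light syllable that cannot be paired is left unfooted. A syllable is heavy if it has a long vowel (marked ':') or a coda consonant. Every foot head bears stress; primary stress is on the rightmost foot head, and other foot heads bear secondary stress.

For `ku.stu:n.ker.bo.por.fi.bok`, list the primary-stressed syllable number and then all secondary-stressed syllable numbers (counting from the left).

primary 7, secondary 2, 3, 5

Weights: 1 ku L, 2 stu:n H, 3 ker H, 4 bo L, 5 por H, 6 fi L, 7 bok H.
Parse right to left (heavy = foot alone; LL = one foot; stranded L unfooted): ku (ˈstu:n) (ˈker) bo (ˈpor) fi (ˈbok).
Foot heads: 2, 3, 5, 7.
Primary stress on the rightmost head = syllable 7.
Secondary stress on 2, 3, 5: ku.ˌstu:n.ˌker.bo.ˌpor.fi.ˈbok.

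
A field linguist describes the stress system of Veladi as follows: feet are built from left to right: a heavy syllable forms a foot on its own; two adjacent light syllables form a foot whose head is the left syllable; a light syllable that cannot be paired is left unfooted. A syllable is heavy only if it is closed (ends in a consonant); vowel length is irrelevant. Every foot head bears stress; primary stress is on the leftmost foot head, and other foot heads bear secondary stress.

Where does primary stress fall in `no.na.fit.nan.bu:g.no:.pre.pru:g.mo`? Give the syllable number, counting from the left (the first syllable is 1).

Weights: 1 no L, 2 na L, 3 fit H, 4 nan H, 5 bu:g H, 6 no: L, 7 pre L, 8 pru:g H, 9 mo L.
Parse left to right (heavy = foot alone; LL = one foot; stranded L unfooted): (ˈno.na) (ˈfit) (ˈnan) (ˈbu:g) (ˈno:.pre) (ˈpru:g) mo.
Foot heads: 1, 3, 4, 5, 6, 8.
Primary stress on the leftmost head = syllable 1.
Primary stress: syllable 1 → ˈno.na.fit.nan.bu:g.no:.pre.pru:g.mo.

1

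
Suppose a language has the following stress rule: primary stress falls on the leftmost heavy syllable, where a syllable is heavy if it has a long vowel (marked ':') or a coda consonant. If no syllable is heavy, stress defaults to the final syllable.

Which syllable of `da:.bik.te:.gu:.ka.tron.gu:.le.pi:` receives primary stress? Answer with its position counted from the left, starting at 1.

1

Weights: 1 da: H, 2 bik H, 3 te: H, 4 gu: H, 5 ka L, 6 tron H, 7 gu: H, 8 le L, 9 pi: H.
Heavy syllables in the domain: 1, 2, 3, 4, 6, 7, 9. The leftmost is syllable 1 (da:).
Primary stress: syllable 1 → ˈda:.bik.te:.gu:.ka.tron.gu:.le.pi:.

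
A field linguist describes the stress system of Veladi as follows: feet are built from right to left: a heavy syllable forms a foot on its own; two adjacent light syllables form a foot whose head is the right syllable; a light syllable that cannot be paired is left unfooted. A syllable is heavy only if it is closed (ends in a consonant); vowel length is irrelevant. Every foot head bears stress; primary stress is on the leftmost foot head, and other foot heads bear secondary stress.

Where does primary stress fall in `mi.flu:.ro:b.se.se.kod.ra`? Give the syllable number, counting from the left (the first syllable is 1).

2

Weights: 1 mi L, 2 flu: L, 3 ro:b H, 4 se L, 5 se L, 6 kod H, 7 ra L.
Parse right to left (heavy = foot alone; LL = one foot; stranded L unfooted): (mi.ˈflu:) (ˈro:b) (se.ˈse) (ˈkod) ra.
Foot heads: 2, 3, 5, 6.
Primary stress on the leftmost head = syllable 2.
Primary stress: syllable 2 → mi.ˈflu:.ro:b.se.se.kod.ra.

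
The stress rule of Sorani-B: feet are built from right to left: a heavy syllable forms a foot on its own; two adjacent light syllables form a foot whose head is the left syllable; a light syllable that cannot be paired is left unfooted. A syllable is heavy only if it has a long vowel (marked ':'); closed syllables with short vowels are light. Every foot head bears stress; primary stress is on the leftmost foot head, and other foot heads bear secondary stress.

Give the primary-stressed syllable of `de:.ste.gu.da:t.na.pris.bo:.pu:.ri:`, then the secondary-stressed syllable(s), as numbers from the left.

Weights: 1 de: H, 2 ste L, 3 gu L, 4 da:t H, 5 na L, 6 pris L, 7 bo: H, 8 pu: H, 9 ri: H.
Parse right to left (heavy = foot alone; LL = one foot; stranded L unfooted): (ˈde:) (ˈste.gu) (ˈda:t) (ˈna.pris) (ˈbo:) (ˈpu:) (ˈri:).
Foot heads: 1, 2, 4, 5, 7, 8, 9.
Primary stress on the leftmost head = syllable 1.
Secondary stress on 2, 4, 5, 7, 8, 9: ˈde:.ˌste.gu.ˌda:t.ˌna.pris.ˌbo:.ˌpu:.ˌri:.

primary 1, secondary 2, 4, 5, 7, 8, 9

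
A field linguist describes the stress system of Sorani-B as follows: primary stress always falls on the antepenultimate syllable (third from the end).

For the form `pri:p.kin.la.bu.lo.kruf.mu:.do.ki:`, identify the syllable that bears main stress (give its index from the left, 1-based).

7

The word has 9 syllables; the antepenultimate syllable (third from the end) is syllable 7 (mu:).
Primary stress: syllable 7 → pri:p.kin.la.bu.lo.kruf.ˈmu:.do.ki:.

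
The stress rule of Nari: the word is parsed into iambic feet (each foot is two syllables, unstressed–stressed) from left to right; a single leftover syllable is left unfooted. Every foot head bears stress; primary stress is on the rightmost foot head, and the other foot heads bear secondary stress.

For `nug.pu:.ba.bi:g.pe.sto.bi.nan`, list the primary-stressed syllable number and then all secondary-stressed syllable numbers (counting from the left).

Parse left to right into iambic (σˈσ) feet: (nug.ˈpu:) (ba.ˈbi:g) (pe.ˈsto) (bi.ˈnan).
Foot heads (stressed positions): 2, 4, 6, 8.
End Rule Rightmost: primary stress on the rightmost head = syllable 8.
Secondary stress on 2, 4, 6: nug.ˌpu:.ba.ˌbi:g.pe.ˌsto.bi.ˈnan.

primary 8, secondary 2, 4, 6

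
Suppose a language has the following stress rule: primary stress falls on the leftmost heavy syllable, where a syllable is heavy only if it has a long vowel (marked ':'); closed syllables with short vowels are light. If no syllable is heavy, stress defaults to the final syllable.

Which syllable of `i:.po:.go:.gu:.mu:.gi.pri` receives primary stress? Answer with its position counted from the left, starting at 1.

Weights: 1 i: H, 2 po: H, 3 go: H, 4 gu: H, 5 mu: H, 6 gi L, 7 pri L.
Heavy syllables in the domain: 1, 2, 3, 4, 5. The leftmost is syllable 1 (i:).
Primary stress: syllable 1 → ˈi:.po:.go:.gu:.mu:.gi.pri.

1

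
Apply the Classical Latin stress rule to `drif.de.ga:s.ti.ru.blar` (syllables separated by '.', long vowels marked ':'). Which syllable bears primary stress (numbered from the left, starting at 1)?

Classical Latin: stress the penult if heavy (long vowel or closed), else the antepenult.
Weights: 4 ti L, 5 ru L, 6 blar H.
The penult (syllable 5, ru) is light, so stress falls on the antepenult (syllable 4, ti).
Stress on syllable 4: drif.de.ga:s.ˈti.ru.blar.

4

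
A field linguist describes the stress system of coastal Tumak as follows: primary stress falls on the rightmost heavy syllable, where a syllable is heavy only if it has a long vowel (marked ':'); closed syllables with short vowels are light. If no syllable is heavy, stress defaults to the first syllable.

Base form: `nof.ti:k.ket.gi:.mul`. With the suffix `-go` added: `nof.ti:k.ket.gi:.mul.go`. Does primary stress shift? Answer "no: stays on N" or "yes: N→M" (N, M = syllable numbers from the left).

Base `nof.ti:k.ket.gi:.mul` (5 syllables):
  Weights: 1 nof L, 2 ti:k H, 3 ket L, 4 gi: H, 5 mul L.
  Heavy syllables in the domain: 2, 4. The rightmost is syllable 4 (gi:).
  → primary stress on syllable 4.
Suffixed `nof.ti:k.ket.gi:.mul.go` (6 syllables):
  Weights: 1 nof L, 2 ti:k H, 3 ket L, 4 gi: H, 5 mul L, 6 go L.
  Heavy syllables in the domain: 2, 4. The rightmost is syllable 4 (gi:).
  → primary stress on syllable 4.

no: stays on 4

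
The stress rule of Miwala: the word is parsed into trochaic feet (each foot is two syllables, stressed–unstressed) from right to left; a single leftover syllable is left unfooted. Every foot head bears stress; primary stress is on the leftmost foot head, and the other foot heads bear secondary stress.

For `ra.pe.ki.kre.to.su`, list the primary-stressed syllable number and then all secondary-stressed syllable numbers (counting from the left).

primary 1, secondary 3, 5

Parse right to left into trochaic (ˈσσ) feet: (ˈra.pe) (ˈki.kre) (ˈto.su).
Foot heads (stressed positions): 1, 3, 5.
End Rule Leftmost: primary stress on the leftmost head = syllable 1.
Secondary stress on 3, 5: ˈra.pe.ˌki.kre.ˌto.su.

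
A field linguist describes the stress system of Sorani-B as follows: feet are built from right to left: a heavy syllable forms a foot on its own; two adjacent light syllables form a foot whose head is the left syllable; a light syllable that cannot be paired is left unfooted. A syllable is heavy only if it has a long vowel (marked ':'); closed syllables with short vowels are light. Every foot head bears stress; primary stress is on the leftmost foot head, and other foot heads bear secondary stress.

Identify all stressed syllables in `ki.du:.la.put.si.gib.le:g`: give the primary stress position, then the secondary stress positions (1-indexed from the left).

primary 2, secondary 3, 5, 7

Weights: 1 ki L, 2 du: H, 3 la L, 4 put L, 5 si L, 6 gib L, 7 le:g H.
Parse right to left (heavy = foot alone; LL = one foot; stranded L unfooted): ki (ˈdu:) (ˈla.put) (ˈsi.gib) (ˈle:g).
Foot heads: 2, 3, 5, 7.
Primary stress on the leftmost head = syllable 2.
Secondary stress on 3, 5, 7: ki.ˈdu:.ˌla.put.ˌsi.gib.ˌle:g.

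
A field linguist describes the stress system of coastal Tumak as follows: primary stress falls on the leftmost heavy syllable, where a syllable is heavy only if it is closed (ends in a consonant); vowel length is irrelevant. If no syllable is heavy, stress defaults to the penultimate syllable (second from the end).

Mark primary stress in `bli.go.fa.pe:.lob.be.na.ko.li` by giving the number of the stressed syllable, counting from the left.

Weights: 1 bli L, 2 go L, 3 fa L, 4 pe: L, 5 lob H, 6 be L, 7 na L, 8 ko L, 9 li L.
Heavy syllables in the domain: 5. The leftmost is syllable 5 (lob).
Primary stress: syllable 5 → bli.go.fa.pe:.ˈlob.be.na.ko.li.

5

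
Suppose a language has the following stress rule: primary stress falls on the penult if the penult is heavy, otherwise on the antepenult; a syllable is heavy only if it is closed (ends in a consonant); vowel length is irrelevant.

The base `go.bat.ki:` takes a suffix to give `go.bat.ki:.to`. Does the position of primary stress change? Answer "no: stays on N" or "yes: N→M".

no: stays on 2

Base `go.bat.ki:` (3 syllables):
  Weights: 1 go L, 2 bat H, 3 ki: L.
  The penult (syllable 2, bat) is heavy, so it takes stress.
  → primary stress on syllable 2.
Suffixed `go.bat.ki:.to` (4 syllables):
  Weights: 2 bat H, 3 ki: L, 4 to L.
  The penult (syllable 3, ki:) is light, so stress falls on the antepenult (syllable 2, bat).
  → primary stress on syllable 2.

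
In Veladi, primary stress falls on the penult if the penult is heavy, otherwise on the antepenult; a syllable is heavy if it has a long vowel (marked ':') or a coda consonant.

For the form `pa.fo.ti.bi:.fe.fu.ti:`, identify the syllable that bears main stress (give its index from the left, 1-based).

5

Weights: 5 fe L, 6 fu L, 7 ti: H.
The penult (syllable 6, fu) is light, so stress falls on the antepenult (syllable 5, fe).
Primary stress: syllable 5 → pa.fo.ti.bi:.ˈfe.fu.ti:.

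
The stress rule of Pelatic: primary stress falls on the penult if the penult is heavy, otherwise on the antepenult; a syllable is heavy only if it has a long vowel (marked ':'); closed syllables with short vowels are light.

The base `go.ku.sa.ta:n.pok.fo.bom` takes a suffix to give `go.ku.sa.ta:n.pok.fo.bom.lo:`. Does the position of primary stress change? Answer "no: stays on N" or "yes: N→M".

Base `go.ku.sa.ta:n.pok.fo.bom` (7 syllables):
  Weights: 5 pok L, 6 fo L, 7 bom L.
  The penult (syllable 6, fo) is light, so stress falls on the antepenult (syllable 5, pok).
  → primary stress on syllable 5.
Suffixed `go.ku.sa.ta:n.pok.fo.bom.lo:` (8 syllables):
  Weights: 6 fo L, 7 bom L, 8 lo: H.
  The penult (syllable 7, bom) is light, so stress falls on the antepenult (syllable 6, fo).
  → primary stress on syllable 6.

yes: 5→6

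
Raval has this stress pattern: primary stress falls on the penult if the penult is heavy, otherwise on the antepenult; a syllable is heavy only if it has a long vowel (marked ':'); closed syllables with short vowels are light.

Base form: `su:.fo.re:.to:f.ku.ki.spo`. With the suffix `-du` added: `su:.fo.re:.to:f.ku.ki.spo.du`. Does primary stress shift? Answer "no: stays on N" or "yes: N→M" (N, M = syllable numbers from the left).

Base `su:.fo.re:.to:f.ku.ki.spo` (7 syllables):
  Weights: 5 ku L, 6 ki L, 7 spo L.
  The penult (syllable 6, ki) is light, so stress falls on the antepenult (syllable 5, ku).
  → primary stress on syllable 5.
Suffixed `su:.fo.re:.to:f.ku.ki.spo.du` (8 syllables):
  Weights: 6 ki L, 7 spo L, 8 du L.
  The penult (syllable 7, spo) is light, so stress falls on the antepenult (syllable 6, ki).
  → primary stress on syllable 6.

yes: 5→6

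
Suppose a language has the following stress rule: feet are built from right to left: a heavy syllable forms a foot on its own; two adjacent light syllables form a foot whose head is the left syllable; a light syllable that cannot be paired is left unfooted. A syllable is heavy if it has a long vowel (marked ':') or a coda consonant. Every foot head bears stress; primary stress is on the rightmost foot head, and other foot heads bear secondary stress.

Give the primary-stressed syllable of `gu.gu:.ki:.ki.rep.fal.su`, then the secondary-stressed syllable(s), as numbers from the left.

primary 6, secondary 2, 3, 5

Weights: 1 gu L, 2 gu: H, 3 ki: H, 4 ki L, 5 rep H, 6 fal H, 7 su L.
Parse right to left (heavy = foot alone; LL = one foot; stranded L unfooted): gu (ˈgu:) (ˈki:) ki (ˈrep) (ˈfal) su.
Foot heads: 2, 3, 5, 6.
Primary stress on the rightmost head = syllable 6.
Secondary stress on 2, 3, 5: gu.ˌgu:.ˌki:.ki.ˌrep.ˈfal.su.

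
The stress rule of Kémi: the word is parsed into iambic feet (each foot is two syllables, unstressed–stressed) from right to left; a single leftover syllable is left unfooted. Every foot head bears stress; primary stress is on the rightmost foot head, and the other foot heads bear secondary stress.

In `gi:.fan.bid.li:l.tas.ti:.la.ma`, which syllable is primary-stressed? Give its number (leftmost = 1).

8

Parse right to left into iambic (σˈσ) feet: (gi:.ˈfan) (bid.ˈli:l) (tas.ˈti:) (la.ˈma).
Foot heads (stressed positions): 2, 4, 6, 8.
End Rule Rightmost: primary stress on the rightmost head = syllable 8.
Primary stress: syllable 8 → gi:.fan.bid.li:l.tas.ti:.la.ˈma.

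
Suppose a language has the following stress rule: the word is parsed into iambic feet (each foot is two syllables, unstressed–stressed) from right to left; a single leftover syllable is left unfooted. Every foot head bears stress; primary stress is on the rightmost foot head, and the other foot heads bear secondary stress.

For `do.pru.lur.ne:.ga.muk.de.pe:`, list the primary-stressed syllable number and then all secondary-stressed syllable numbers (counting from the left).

primary 8, secondary 2, 4, 6

Parse right to left into iambic (σˈσ) feet: (do.ˈpru) (lur.ˈne:) (ga.ˈmuk) (de.ˈpe:).
Foot heads (stressed positions): 2, 4, 6, 8.
End Rule Rightmost: primary stress on the rightmost head = syllable 8.
Secondary stress on 2, 4, 6: do.ˌpru.lur.ˌne:.ga.ˌmuk.de.ˈpe:.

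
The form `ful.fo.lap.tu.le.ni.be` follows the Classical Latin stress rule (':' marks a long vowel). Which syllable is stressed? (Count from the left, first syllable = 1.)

Classical Latin: stress the penult if heavy (long vowel or closed), else the antepenult.
Weights: 5 le L, 6 ni L, 7 be L.
The penult (syllable 6, ni) is light, so stress falls on the antepenult (syllable 5, le).
Stress on syllable 5: ful.fo.lap.tu.ˈle.ni.be.

5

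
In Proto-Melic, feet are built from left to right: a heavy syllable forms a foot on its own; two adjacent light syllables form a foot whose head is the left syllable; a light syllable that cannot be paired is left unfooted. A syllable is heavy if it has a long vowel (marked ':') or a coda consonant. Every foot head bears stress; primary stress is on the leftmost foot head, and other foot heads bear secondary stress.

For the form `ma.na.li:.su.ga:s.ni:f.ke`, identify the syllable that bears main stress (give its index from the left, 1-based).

Weights: 1 ma L, 2 na L, 3 li: H, 4 su L, 5 ga:s H, 6 ni:f H, 7 ke L.
Parse left to right (heavy = foot alone; LL = one foot; stranded L unfooted): (ˈma.na) (ˈli:) su (ˈga:s) (ˈni:f) ke.
Foot heads: 1, 3, 5, 6.
Primary stress on the leftmost head = syllable 1.
Primary stress: syllable 1 → ˈma.na.li:.su.ga:s.ni:f.ke.

1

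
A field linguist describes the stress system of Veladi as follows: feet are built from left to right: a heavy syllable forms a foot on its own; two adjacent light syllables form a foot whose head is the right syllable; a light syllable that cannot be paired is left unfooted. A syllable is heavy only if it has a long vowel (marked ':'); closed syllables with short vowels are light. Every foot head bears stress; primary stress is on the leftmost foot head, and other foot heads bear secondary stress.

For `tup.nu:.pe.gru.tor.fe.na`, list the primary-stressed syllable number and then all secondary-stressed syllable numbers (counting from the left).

primary 2, secondary 4, 6

Weights: 1 tup L, 2 nu: H, 3 pe L, 4 gru L, 5 tor L, 6 fe L, 7 na L.
Parse left to right (heavy = foot alone; LL = one foot; stranded L unfooted): tup (ˈnu:) (pe.ˈgru) (tor.ˈfe) na.
Foot heads: 2, 4, 6.
Primary stress on the leftmost head = syllable 2.
Secondary stress on 4, 6: tup.ˈnu:.pe.ˌgru.tor.ˌfe.na.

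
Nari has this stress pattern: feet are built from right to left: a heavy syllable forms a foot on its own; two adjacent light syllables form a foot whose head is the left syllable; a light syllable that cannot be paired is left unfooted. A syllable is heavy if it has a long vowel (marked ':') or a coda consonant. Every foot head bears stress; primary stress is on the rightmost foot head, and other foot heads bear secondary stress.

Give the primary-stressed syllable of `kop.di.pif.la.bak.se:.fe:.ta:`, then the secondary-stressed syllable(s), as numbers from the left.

primary 8, secondary 1, 3, 5, 6, 7

Weights: 1 kop H, 2 di L, 3 pif H, 4 la L, 5 bak H, 6 se: H, 7 fe: H, 8 ta: H.
Parse right to left (heavy = foot alone; LL = one foot; stranded L unfooted): (ˈkop) di (ˈpif) la (ˈbak) (ˈse:) (ˈfe:) (ˈta:).
Foot heads: 1, 3, 5, 6, 7, 8.
Primary stress on the rightmost head = syllable 8.
Secondary stress on 1, 3, 5, 6, 7: ˌkop.di.ˌpif.la.ˌbak.ˌse:.ˌfe:.ˈta:.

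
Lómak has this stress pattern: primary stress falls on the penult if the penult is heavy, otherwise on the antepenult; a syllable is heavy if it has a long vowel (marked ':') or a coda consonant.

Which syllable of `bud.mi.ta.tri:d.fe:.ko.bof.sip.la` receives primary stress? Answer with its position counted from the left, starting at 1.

8

Weights: 7 bof H, 8 sip H, 9 la L.
The penult (syllable 8, sip) is heavy, so it takes stress.
Primary stress: syllable 8 → bud.mi.ta.tri:d.fe:.ko.bof.ˈsip.la.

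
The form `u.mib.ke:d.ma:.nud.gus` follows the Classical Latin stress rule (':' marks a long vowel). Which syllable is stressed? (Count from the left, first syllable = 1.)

5

Classical Latin: stress the penult if heavy (long vowel or closed), else the antepenult.
Weights: 4 ma: H, 5 nud H, 6 gus H.
The penult (syllable 5, nud) is heavy, so it takes stress.
Stress on syllable 5: u.mib.ke:d.ma:.ˈnud.gus.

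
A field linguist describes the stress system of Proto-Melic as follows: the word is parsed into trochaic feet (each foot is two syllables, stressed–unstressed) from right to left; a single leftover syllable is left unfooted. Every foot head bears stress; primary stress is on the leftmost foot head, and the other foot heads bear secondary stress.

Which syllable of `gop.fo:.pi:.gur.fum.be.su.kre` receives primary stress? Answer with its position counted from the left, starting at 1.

Parse right to left into trochaic (ˈσσ) feet: (ˈgop.fo:) (ˈpi:.gur) (ˈfum.be) (ˈsu.kre).
Foot heads (stressed positions): 1, 3, 5, 7.
End Rule Leftmost: primary stress on the leftmost head = syllable 1.
Primary stress: syllable 1 → ˈgop.fo:.pi:.gur.fum.be.su.kre.

1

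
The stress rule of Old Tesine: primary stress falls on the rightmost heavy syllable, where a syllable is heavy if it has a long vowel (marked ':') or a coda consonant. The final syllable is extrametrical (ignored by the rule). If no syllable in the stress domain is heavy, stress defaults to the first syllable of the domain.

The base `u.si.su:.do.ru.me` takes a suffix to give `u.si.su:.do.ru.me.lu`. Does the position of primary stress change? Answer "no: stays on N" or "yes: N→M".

no: stays on 3

Base `u.si.su:.do.ru.me` (6 syllables):
  The final syllable (6, me) is extrametrical; the stress domain is syllables 1–5.
  Weights: 1 u L, 2 si L, 3 su: H, 4 do L, 5 ru L.
  Heavy syllables in the domain: 3. The rightmost is syllable 3 (su:).
  → primary stress on syllable 3.
Suffixed `u.si.su:.do.ru.me.lu` (7 syllables):
  The final syllable (7, lu) is extrametrical; the stress domain is syllables 1–6.
  Weights: 1 u L, 2 si L, 3 su: H, 4 do L, 5 ru L, 6 me L.
  Heavy syllables in the domain: 3. The rightmost is syllable 3 (su:).
  → primary stress on syllable 3.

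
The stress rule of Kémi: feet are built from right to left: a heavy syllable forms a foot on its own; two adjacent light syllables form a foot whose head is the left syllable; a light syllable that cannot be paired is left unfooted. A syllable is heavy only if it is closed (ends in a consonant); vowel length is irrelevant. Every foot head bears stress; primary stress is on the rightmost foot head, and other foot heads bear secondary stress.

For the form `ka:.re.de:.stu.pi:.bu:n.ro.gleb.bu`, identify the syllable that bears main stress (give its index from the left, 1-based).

8

Weights: 1 ka: L, 2 re L, 3 de: L, 4 stu L, 5 pi: L, 6 bu:n H, 7 ro L, 8 gleb H, 9 bu L.
Parse right to left (heavy = foot alone; LL = one foot; stranded L unfooted): ka: (ˈre.de:) (ˈstu.pi:) (ˈbu:n) ro (ˈgleb) bu.
Foot heads: 2, 4, 6, 8.
Primary stress on the rightmost head = syllable 8.
Primary stress: syllable 8 → ka:.re.de:.stu.pi:.bu:n.ro.ˈgleb.bu.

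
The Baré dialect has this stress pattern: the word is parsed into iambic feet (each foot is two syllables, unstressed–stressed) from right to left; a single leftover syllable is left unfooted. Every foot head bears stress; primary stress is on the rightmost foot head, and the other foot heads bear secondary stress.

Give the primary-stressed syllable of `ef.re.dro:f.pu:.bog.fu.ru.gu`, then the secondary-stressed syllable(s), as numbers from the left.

Parse right to left into iambic (σˈσ) feet: (ef.ˈre) (dro:f.ˈpu:) (bog.ˈfu) (ru.ˈgu).
Foot heads (stressed positions): 2, 4, 6, 8.
End Rule Rightmost: primary stress on the rightmost head = syllable 8.
Secondary stress on 2, 4, 6: ef.ˌre.dro:f.ˌpu:.bog.ˌfu.ru.ˈgu.

primary 8, secondary 2, 4, 6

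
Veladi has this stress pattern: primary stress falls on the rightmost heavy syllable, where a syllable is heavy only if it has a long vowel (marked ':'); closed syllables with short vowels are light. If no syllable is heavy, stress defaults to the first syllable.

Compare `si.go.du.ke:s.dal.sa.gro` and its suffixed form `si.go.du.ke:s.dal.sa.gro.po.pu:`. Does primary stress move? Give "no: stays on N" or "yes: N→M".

yes: 4→9

Base `si.go.du.ke:s.dal.sa.gro` (7 syllables):
  Weights: 1 si L, 2 go L, 3 du L, 4 ke:s H, 5 dal L, 6 sa L, 7 gro L.
  Heavy syllables in the domain: 4. The rightmost is syllable 4 (ke:s).
  → primary stress on syllable 4.
Suffixed `si.go.du.ke:s.dal.sa.gro.po.pu:` (9 syllables):
  Weights: 1 si L, 2 go L, 3 du L, 4 ke:s H, 5 dal L, 6 sa L, 7 gro L, 8 po L, 9 pu: H.
  Heavy syllables in the domain: 4, 9. The rightmost is syllable 9 (pu:).
  → primary stress on syllable 9.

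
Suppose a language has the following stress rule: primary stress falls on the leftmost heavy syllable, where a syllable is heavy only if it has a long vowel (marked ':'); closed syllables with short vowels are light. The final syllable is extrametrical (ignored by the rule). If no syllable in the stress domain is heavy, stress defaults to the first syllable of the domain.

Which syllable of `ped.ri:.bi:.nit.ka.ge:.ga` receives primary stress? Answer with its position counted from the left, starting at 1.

The final syllable (7, ga) is extrametrical; the stress domain is syllables 1–6.
Weights: 1 ped L, 2 ri: H, 3 bi: H, 4 nit L, 5 ka L, 6 ge: H.
Heavy syllables in the domain: 2, 3, 6. The leftmost is syllable 2 (ri:).
Primary stress: syllable 2 → ped.ˈri:.bi:.nit.ka.ge:.ga.

2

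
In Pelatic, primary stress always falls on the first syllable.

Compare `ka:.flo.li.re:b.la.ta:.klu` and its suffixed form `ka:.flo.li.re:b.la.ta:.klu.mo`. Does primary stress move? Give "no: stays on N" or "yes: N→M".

Base `ka:.flo.li.re:b.la.ta:.klu` (7 syllables):
  The word has 7 syllables; the first syllable is syllable 1 (ka:).
  → primary stress on syllable 1.
Suffixed `ka:.flo.li.re:b.la.ta:.klu.mo` (8 syllables):
  The word has 8 syllables; the first syllable is syllable 1 (ka:).
  → primary stress on syllable 1.

no: stays on 1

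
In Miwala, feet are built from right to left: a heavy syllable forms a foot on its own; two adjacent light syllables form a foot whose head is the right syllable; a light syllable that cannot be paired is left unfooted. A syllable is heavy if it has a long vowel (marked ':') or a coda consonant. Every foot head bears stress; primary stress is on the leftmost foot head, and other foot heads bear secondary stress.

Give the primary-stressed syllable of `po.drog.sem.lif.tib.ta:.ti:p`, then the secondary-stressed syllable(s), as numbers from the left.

Weights: 1 po L, 2 drog H, 3 sem H, 4 lif H, 5 tib H, 6 ta: H, 7 ti:p H.
Parse right to left (heavy = foot alone; LL = one foot; stranded L unfooted): po (ˈdrog) (ˈsem) (ˈlif) (ˈtib) (ˈta:) (ˈti:p).
Foot heads: 2, 3, 4, 5, 6, 7.
Primary stress on the leftmost head = syllable 2.
Secondary stress on 3, 4, 5, 6, 7: po.ˈdrog.ˌsem.ˌlif.ˌtib.ˌta:.ˌti:p.

primary 2, secondary 3, 4, 5, 6, 7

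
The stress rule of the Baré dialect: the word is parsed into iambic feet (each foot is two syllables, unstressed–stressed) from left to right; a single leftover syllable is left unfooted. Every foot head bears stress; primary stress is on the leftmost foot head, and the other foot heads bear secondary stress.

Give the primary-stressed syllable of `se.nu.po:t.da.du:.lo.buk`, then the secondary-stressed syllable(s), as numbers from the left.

primary 2, secondary 4, 6

Parse left to right into iambic (σˈσ) feet: (se.ˈnu) (po:t.ˈda) (du:.ˈlo) buk. Syllable 7 is left unfooted.
Foot heads (stressed positions): 2, 4, 6.
End Rule Leftmost: primary stress on the leftmost head = syllable 2.
Secondary stress on 4, 6: se.ˈnu.po:t.ˌda.du:.ˌlo.buk.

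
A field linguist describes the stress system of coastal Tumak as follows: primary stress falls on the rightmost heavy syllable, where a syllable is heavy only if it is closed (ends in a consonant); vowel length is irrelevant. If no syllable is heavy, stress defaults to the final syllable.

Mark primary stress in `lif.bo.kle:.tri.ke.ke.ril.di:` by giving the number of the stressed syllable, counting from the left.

Weights: 1 lif H, 2 bo L, 3 kle: L, 4 tri L, 5 ke L, 6 ke L, 7 ril H, 8 di: L.
Heavy syllables in the domain: 1, 7. The rightmost is syllable 7 (ril).
Primary stress: syllable 7 → lif.bo.kle:.tri.ke.ke.ˈril.di:.

7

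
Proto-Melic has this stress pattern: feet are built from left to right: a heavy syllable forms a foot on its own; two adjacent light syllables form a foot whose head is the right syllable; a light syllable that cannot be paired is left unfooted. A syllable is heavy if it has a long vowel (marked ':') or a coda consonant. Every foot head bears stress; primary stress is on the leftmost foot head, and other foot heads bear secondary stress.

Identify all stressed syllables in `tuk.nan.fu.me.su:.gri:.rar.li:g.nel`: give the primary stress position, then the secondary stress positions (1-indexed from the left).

primary 1, secondary 2, 4, 5, 6, 7, 8, 9

Weights: 1 tuk H, 2 nan H, 3 fu L, 4 me L, 5 su: H, 6 gri: H, 7 rar H, 8 li:g H, 9 nel H.
Parse left to right (heavy = foot alone; LL = one foot; stranded L unfooted): (ˈtuk) (ˈnan) (fu.ˈme) (ˈsu:) (ˈgri:) (ˈrar) (ˈli:g) (ˈnel).
Foot heads: 1, 2, 4, 5, 6, 7, 8, 9.
Primary stress on the leftmost head = syllable 1.
Secondary stress on 2, 4, 5, 6, 7, 8, 9: ˈtuk.ˌnan.fu.ˌme.ˌsu:.ˌgri:.ˌrar.ˌli:g.ˌnel.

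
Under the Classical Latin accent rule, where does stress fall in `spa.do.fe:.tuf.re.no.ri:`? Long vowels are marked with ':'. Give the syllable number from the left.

5

Classical Latin: stress the penult if heavy (long vowel or closed), else the antepenult.
Weights: 5 re L, 6 no L, 7 ri: H.
The penult (syllable 6, no) is light, so stress falls on the antepenult (syllable 5, re).
Stress on syllable 5: spa.do.fe:.tuf.ˈre.no.ri:.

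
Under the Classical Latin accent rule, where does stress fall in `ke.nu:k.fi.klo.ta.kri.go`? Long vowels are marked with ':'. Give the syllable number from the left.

Classical Latin: stress the penult if heavy (long vowel or closed), else the antepenult.
Weights: 5 ta L, 6 kri L, 7 go L.
The penult (syllable 6, kri) is light, so stress falls on the antepenult (syllable 5, ta).
Stress on syllable 5: ke.nu:k.fi.klo.ˈta.kri.go.

5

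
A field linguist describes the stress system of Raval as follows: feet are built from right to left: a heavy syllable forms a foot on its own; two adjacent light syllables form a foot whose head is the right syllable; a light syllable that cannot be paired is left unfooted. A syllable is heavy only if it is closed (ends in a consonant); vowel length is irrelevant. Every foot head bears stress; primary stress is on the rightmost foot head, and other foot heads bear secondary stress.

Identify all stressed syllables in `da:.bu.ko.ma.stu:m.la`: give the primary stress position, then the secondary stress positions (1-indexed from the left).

Weights: 1 da: L, 2 bu L, 3 ko L, 4 ma L, 5 stu:m H, 6 la L.
Parse right to left (heavy = foot alone; LL = one foot; stranded L unfooted): (da:.ˈbu) (ko.ˈma) (ˈstu:m) la.
Foot heads: 2, 4, 5.
Primary stress on the rightmost head = syllable 5.
Secondary stress on 2, 4: da:.ˌbu.ko.ˌma.ˈstu:m.la.

primary 5, secondary 2, 4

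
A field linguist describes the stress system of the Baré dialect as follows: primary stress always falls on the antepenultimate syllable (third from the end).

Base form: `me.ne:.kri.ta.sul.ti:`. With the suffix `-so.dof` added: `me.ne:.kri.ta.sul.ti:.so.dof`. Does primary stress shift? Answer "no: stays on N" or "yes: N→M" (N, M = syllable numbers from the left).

yes: 4→6

Base `me.ne:.kri.ta.sul.ti:` (6 syllables):
  The word has 6 syllables; the antepenultimate syllable (third from the end) is syllable 4 (ta).
  → primary stress on syllable 4.
Suffixed `me.ne:.kri.ta.sul.ti:.so.dof` (8 syllables):
  The word has 8 syllables; the antepenultimate syllable (third from the end) is syllable 6 (ti:).
  → primary stress on syllable 6.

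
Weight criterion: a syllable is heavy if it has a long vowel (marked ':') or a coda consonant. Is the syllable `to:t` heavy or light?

heavy

`to:t`: long vowel, closed (coda /t/). Long vowel and closed → heavy.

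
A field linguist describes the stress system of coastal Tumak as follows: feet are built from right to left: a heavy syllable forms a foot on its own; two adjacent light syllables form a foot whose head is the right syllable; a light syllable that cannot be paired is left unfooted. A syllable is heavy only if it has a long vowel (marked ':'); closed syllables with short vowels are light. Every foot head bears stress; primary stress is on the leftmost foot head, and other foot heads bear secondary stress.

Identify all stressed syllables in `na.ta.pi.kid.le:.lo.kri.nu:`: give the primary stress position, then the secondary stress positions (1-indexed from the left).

Weights: 1 na L, 2 ta L, 3 pi L, 4 kid L, 5 le: H, 6 lo L, 7 kri L, 8 nu: H.
Parse right to left (heavy = foot alone; LL = one foot; stranded L unfooted): (na.ˈta) (pi.ˈkid) (ˈle:) (lo.ˈkri) (ˈnu:).
Foot heads: 2, 4, 5, 7, 8.
Primary stress on the leftmost head = syllable 2.
Secondary stress on 4, 5, 7, 8: na.ˈta.pi.ˌkid.ˌle:.lo.ˌkri.ˌnu:.

primary 2, secondary 4, 5, 7, 8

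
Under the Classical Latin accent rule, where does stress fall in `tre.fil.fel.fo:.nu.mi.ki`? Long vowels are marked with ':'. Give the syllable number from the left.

5

Classical Latin: stress the penult if heavy (long vowel or closed), else the antepenult.
Weights: 5 nu L, 6 mi L, 7 ki L.
The penult (syllable 6, mi) is light, so stress falls on the antepenult (syllable 5, nu).
Stress on syllable 5: tre.fil.fel.fo:.ˈnu.mi.ki.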